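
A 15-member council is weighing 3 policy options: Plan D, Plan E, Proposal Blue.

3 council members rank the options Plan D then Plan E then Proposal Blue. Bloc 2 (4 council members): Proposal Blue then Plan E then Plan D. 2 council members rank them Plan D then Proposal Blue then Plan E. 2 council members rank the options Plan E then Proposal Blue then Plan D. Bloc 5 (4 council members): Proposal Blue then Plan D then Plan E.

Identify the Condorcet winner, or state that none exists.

Check each pair by majority over 15 ballots:
Plan D vs Plan E: 3+2+4 = 9 for Plan D, 6 for Plan E — Plan D by 9–6.
Plan D vs Proposal Blue: Proposal Blue, 10–5.
Plan E vs Proposal Blue: Plan E is ranked higher on 3+2 = 5 ballots, Proposal Blue on 10. Proposal Blue wins 10–5.
Proposal Blue wins every pairwise contest, so Proposal Blue is the Condorcet winner.

Proposal Blue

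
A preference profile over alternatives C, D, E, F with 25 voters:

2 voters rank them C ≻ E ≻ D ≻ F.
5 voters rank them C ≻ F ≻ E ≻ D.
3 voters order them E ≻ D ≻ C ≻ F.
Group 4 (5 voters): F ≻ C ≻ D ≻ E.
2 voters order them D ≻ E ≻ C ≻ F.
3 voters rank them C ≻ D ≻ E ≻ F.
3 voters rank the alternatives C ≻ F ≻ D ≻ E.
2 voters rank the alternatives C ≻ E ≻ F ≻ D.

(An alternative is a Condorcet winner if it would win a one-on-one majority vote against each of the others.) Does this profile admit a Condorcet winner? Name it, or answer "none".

Pairwise majorities:
C–D: C 20–5.
C vs E: C wins 20–5.
C vs F: C, 20–5.
D–E: D 13–12.
D vs F: F, 15–10.
E vs F: F, 13–12.
C beats each of D, E, F — C is the Condorcet winner.

C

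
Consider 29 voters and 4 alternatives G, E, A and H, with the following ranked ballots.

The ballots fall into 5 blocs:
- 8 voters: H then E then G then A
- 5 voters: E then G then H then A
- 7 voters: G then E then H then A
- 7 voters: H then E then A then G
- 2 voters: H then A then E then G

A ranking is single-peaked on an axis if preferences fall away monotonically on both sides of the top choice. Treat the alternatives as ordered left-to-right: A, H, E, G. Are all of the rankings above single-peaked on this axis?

yes

Axis positions: A=1, H=2, E=3, G=4.
Bloc 1 (peak H at position 2): ranking walks positions 2-3-4-1, expanding outward from the peak — single-peaked.
Bloc 2 (peak E at position 3): ranking walks positions 3-4-2-1, expanding outward from the peak — single-peaked.
Bloc 3 (peak G at position 4): ranking walks positions 4-3-2-1, expanding outward from the peak — single-peaked.
Bloc 4 (peak H at position 2): ranking walks positions 2-3-1-4, expanding outward from the peak — single-peaked.
Bloc 5 (peak H at position 2): ranking walks positions 2-1-3-4, expanding outward from the peak — single-peaked.
Every ranking is single-peaked on this axis.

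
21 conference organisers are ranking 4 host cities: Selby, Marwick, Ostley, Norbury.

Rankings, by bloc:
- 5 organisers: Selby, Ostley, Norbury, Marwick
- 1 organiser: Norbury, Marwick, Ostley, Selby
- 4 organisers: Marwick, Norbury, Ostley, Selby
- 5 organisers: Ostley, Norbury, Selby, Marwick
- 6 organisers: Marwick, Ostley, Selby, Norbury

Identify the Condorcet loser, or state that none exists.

Head-to-head results (21 organisers):
Selby vs Marwick: Marwick, 11–10.
Selby vs Ostley: Selby preferred on 5 ballots; Ostley wins 16–5.
Selby vs Norbury: 11 to 10, Selby.
Marwick vs Ostley: Marwick wins 11–10.
Marwick vs Norbury: 10 to 11, Norbury.
Ostley–Norbury: Ostley 16–5.
Every city wins at least one matchup (Selby beats Norbury; Marwick beats Selby; Ostley beats Selby; Norbury beats Marwick), so there is no Condorcet loser.

none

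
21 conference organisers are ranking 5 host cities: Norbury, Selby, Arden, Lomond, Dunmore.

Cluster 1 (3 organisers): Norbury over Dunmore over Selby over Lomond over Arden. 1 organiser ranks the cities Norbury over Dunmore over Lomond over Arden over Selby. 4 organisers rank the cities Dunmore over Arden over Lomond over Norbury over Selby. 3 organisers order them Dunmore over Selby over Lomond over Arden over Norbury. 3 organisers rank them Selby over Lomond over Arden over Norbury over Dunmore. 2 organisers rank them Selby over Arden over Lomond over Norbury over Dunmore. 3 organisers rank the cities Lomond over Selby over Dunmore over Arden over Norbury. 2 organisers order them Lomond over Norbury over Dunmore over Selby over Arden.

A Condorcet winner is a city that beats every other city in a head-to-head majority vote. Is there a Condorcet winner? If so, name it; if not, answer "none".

Pairwise majorities:
Norbury vs Selby: 3+1+4+2 = 10 for Norbury, 11 for Selby — Selby by 11–10.
Norbury–Arden: Arden 15–6.
Norbury vs Lomond: 4 to 17, Lomond.
Norbury–Dunmore: Norbury 11–10.
Selby vs Arden: Selby preferred on 3+3+3+2+3+2 = 16 ballots; Selby wins 16–5.
Selby vs Lomond: Selby wins 11–10.
Selby vs Dunmore: Dunmore, 13–8.
Arden vs Lomond: 4+2 = 6 for Arden, 15 for Lomond — Lomond by 15–6.
Arden vs Dunmore: Arden preferred on 3+2 = 5 ballots; Dunmore wins 16–5.
Lomond vs Dunmore: Lomond is ranked higher on 3+2+3+2 = 10 ballots, Dunmore on 11. Dunmore wins 11–10.
Every city loses at least once (Norbury loses to Selby; Selby loses to Dunmore; Arden loses to Selby; Lomond loses to Selby; Dunmore loses to Norbury). The majority relation contains the cycle Norbury beats Dunmore beats Selby beats Norbury, so there is no Condorcet winner.

none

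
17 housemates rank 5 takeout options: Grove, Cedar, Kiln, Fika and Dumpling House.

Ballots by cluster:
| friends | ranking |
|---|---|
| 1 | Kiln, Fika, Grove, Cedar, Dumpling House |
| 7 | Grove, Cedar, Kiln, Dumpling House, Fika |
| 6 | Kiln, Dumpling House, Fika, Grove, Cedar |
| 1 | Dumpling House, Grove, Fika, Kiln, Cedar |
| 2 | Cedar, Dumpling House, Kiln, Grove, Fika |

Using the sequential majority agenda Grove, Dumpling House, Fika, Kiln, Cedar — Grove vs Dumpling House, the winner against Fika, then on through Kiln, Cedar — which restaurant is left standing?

Round 1: Grove vs Dumpling House — 8–9, Dumpling House advances.
Round 2: Dumpling House vs Fika — 16–1, Dumpling House advances.
Round 3: Dumpling House vs Kiln — 3–14, Kiln advances.
Round 4: Kiln vs Cedar — 8–9, Cedar advances.
The agenda winner is Cedar.

Cedar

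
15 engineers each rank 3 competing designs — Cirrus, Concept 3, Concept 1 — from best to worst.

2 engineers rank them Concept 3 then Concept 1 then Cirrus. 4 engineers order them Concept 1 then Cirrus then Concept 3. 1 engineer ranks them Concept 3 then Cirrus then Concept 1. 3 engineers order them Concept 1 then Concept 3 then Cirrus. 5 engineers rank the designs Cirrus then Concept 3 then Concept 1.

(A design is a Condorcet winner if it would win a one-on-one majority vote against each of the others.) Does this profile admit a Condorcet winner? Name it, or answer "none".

none

Check each pair by majority over 15 ballots:
Cirrus vs Concept 3: 4+5 = 9 for Cirrus, 6 for Concept 3 — Cirrus by 9–6.
Cirrus vs Concept 1: 1+5 = 6 for Cirrus, 9 for Concept 1 — Concept 1 by 9–6.
Concept 3 vs Concept 1: Concept 3 preferred on 2+1+5 = 8 ballots; Concept 3 wins 8–7.
Each design drops at least one matchup (Cirrus loses to Concept 1; Concept 3 loses to Cirrus; Concept 1 loses to Concept 3); the cycle Cirrus > Concept 3 > Concept 1 > Cirrus rules out a Condorcet winner.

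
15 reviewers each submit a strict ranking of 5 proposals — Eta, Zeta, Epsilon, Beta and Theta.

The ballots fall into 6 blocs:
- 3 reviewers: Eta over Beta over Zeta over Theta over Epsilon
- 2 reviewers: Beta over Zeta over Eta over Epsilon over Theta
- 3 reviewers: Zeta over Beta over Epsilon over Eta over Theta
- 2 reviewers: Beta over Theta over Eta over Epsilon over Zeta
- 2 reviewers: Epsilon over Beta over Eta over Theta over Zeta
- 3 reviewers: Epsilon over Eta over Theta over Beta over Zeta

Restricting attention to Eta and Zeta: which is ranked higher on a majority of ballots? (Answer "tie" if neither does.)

Ballots ranking Eta above Zeta: 3 + 2 + 2 + 3 = 10.
Ballots ranking Zeta above Eta: 15 − 10 = 5.
Eta wins the head-to-head 10–5.

Eta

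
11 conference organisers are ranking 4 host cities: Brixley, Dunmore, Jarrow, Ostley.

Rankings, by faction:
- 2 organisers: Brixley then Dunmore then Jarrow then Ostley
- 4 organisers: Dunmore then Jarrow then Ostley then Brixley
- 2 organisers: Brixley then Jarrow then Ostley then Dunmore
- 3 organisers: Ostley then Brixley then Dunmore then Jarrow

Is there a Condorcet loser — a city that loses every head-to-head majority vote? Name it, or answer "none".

Head-to-head results (11 organisers):
Brixley vs Dunmore: Brixley is ranked higher on 2+2+3 = 7 ballots, Dunmore on 4. Brixley wins 7–4.
Brixley vs Jarrow: Brixley wins 7–4.
Brixley vs Ostley: Ostley, 7–4.
Dunmore vs Jarrow: Dunmore wins 9–2.
Dunmore vs Ostley: 2+4 = 6 for Dunmore, 5 for Ostley — Dunmore by 6–5.
Jarrow vs Ostley: 8 to 3, Jarrow.
Each city has at least one pairwise win (Brixley beats Dunmore; Dunmore beats Jarrow; Jarrow beats Ostley; Ostley beats Brixley) — no Condorcet loser.

none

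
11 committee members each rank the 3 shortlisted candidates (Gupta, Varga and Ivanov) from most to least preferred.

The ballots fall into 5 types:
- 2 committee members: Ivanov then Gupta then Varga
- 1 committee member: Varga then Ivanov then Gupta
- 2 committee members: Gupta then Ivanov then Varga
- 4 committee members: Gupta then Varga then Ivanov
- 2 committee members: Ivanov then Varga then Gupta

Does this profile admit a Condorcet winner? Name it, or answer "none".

Head-to-head results (11 committee members):
Gupta vs Varga: Gupta wins 8–3.
Gupta vs Ivanov: Gupta wins 6–5.
Varga vs Ivanov: Ivanov wins 6–5.
Gupta wins every pairwise contest, so Gupta is the Condorcet winner.

Gupta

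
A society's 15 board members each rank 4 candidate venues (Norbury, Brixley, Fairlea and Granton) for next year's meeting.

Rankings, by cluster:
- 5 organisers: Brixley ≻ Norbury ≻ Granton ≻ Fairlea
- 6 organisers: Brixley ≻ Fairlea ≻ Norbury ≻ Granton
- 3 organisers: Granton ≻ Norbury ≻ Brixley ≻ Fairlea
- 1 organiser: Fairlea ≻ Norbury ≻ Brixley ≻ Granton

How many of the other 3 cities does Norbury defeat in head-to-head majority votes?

Norbury against each rival (15 organisers):
Norbury vs Brixley: Brixley, 11–4.
Norbury vs Fairlea: Norbury preferred on 5+3 = 8 ballots; Norbury wins 8–7.
Norbury vs Granton: Norbury, 12–3.
Norbury beats Fairlea, Granton; loses to Brixley — 2 pairwise wins.

2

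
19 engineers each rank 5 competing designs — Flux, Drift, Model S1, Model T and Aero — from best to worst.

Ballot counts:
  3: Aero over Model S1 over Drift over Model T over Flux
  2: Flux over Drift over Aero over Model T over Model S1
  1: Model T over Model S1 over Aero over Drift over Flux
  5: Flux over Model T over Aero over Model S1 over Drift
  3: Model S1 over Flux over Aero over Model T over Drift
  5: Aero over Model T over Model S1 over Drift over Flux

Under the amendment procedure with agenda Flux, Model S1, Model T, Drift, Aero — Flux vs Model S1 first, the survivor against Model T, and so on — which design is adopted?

Aero

Round 1: Flux vs Model S1 — 7–12, Model S1 advances.
Round 2: Model S1 vs Model T — 6–13, Model T advances.
Round 3: Model T vs Drift — 14–5, Model T advances.
Round 4: Model T vs Aero — 6–13, Aero advances.
Aero survives the agenda.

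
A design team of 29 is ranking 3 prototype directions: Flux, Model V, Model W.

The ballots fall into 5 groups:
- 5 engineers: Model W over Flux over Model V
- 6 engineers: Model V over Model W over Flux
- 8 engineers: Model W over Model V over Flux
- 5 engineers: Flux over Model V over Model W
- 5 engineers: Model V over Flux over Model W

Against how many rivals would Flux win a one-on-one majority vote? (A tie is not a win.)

0

Flux against each rival (29 engineers):
Flux vs Model V: 5+5 = 10 for Flux, 19 for Model V — Model V by 19–10.
Flux vs Model W: 10 to 19, Model W.
Flux beats no one; loses to Model V, Model W — 0 pairwise wins.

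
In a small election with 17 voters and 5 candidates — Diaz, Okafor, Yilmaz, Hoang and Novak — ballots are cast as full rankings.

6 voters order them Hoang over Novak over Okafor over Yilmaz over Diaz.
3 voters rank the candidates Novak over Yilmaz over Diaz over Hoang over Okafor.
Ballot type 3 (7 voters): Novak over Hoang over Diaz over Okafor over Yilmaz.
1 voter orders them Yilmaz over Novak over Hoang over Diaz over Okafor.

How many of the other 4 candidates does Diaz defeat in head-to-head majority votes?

1

Diaz against each rival (17 voters):
Diaz vs Okafor: Diaz, 11–6.
Diaz vs Yilmaz: Yilmaz, 10–7.
Diaz vs Hoang: Diaz is ranked higher on 3 ballots, Hoang on 14. Hoang wins 14–3.
Diaz vs Novak: Novak, 17–0.
Diaz beats Okafor; loses to Yilmaz, Hoang, Novak — 1 pairwise win.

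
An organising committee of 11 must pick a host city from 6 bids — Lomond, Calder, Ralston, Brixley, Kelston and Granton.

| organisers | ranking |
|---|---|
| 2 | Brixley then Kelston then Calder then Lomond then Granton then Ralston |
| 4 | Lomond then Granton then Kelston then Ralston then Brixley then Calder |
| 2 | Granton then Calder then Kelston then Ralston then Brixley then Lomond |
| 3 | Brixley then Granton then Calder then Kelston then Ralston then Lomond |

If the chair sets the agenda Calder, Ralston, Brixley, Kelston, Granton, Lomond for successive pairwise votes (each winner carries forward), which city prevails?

Lomond

Round 1: Calder vs Ralston — 7–4, Calder advances.
Round 2: Calder vs Brixley — 2–9, Brixley advances.
Round 3: Brixley vs Kelston — 5–6, Kelston advances.
Round 4: Kelston vs Granton — 2–9, Granton advances.
Round 5: Granton vs Lomond — 5–6, Lomond advances.
Lomond survives the agenda.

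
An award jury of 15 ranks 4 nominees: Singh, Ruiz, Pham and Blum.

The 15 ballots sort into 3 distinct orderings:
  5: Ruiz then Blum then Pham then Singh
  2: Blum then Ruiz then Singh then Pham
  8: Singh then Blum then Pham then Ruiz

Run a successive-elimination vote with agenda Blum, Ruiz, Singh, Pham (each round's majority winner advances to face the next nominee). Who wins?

Round 1: Blum vs Ruiz — 10–5, Blum advances.
Round 2: Blum vs Singh — 7–8, Singh advances.
Round 3: Singh vs Pham — 10–5, Singh advances.
The agenda winner is Singh.

Singh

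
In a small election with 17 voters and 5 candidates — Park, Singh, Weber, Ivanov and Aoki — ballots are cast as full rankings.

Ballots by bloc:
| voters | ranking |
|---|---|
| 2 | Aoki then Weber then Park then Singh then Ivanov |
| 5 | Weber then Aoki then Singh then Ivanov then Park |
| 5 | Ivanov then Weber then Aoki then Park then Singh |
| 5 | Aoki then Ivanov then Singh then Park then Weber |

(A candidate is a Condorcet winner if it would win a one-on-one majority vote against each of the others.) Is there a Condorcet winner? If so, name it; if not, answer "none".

none

Pairwise majorities:
Park vs Singh: Park preferred on 2+5 = 7 ballots; Singh wins 10–7.
Park vs Weber: Park preferred on 5 ballots; Weber wins 12–5.
Park vs Ivanov: 2 for Park, 15 for Ivanov — Ivanov by 15–2.
Park vs Aoki: 0 for Park, 17 for Aoki — Aoki by 17–0.
Singh vs Weber: 5 for Singh, 12 for Weber — Weber by 12–5.
Singh vs Ivanov: Singh preferred on 2+5 = 7 ballots; Ivanov wins 10–7.
Singh vs Aoki: 0 for Singh, 17 for Aoki — Aoki by 17–0.
Weber vs Ivanov: 7 to 10, Ivanov.
Weber vs Aoki: 10 to 7, Weber.
Ivanov vs Aoki: Ivanov preferred on 5 ballots; Aoki wins 12–5.
Every candidate loses at least once (Park loses to Singh; Singh loses to Weber; Weber loses to Ivanov; Ivanov loses to Aoki; Aoki loses to Weber). The majority relation contains the cycle Weber → Aoki → Ivanov → Weber, so there is no Condorcet winner.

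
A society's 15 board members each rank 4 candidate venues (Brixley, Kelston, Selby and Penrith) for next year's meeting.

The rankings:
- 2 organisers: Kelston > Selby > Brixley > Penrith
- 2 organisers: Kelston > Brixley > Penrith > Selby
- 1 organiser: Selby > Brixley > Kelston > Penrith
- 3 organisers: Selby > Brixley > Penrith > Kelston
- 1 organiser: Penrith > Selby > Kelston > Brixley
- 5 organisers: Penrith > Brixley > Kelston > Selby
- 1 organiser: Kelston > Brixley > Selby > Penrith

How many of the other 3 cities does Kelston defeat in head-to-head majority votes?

1

Kelston against each rival (15 organisers):
Kelston vs Brixley: Brixley, 9–6.
Kelston vs Selby: Kelston preferred on 2+2+5+1 = 10 ballots; Kelston wins 10–5.
Kelston vs Penrith: 6 to 9, Penrith.
Kelston beats Selby; loses to Brixley, Penrith — 1 pairwise win.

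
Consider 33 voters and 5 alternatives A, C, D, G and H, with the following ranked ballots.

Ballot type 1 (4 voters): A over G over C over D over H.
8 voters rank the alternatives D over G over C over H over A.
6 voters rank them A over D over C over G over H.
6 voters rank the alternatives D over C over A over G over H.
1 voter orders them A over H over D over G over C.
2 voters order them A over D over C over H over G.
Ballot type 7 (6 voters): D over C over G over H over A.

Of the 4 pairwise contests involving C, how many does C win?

C against each rival (33 voters):
C vs A: C preferred on 8+6+6 = 20 ballots; C wins 20–13.
C vs D: C is ranked higher on 4 ballots, D on 29. D wins 29–4.
C vs G: C is ranked higher on 6+6+2+6 = 20 ballots, G on 13. C wins 20–13.
C vs H: C wins 32–1.
C beats A, G, H; loses to D — 3 pairwise wins.

3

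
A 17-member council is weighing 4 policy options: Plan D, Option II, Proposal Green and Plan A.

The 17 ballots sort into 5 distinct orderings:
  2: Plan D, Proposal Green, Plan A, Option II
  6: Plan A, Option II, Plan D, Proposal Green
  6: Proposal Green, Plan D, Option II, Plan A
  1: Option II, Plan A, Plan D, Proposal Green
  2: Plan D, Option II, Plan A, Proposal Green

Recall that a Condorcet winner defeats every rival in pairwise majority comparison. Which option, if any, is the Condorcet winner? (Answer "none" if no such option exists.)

Check each pair by majority over 17 ballots:
Plan D–Option II: Plan D 10–7.
Plan D–Proposal Green: Plan D 11–6.
Plan D–Plan A: Plan D 10–7.
Option II vs Proposal Green: Option II wins 9–8.
Option II vs Plan A: Option II wins 9–8.
Proposal Green vs Plan A: Plan A wins 9–8.
Plan D defeats every rival head-to-head and is the Condorcet winner.

Plan D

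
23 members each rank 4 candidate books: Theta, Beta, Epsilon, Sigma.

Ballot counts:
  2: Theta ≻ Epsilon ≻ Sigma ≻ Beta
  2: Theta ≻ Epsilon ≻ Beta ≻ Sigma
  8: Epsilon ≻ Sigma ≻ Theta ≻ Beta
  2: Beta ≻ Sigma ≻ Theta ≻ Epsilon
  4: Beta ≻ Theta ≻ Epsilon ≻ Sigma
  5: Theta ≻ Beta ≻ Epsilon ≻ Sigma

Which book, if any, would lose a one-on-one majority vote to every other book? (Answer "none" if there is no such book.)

Sigma

Head-to-head results (23 members):
Theta vs Beta: Theta preferred on 2+2+8+5 = 17 ballots; Theta wins 17–6.
Theta–Epsilon: Theta 15–8.
Theta–Sigma: Theta 13–10.
Beta vs Epsilon: Epsilon, 12–11.
Beta vs Sigma: Beta, 13–10.
Epsilon vs Sigma: Epsilon wins 21–2.
Sigma is beaten in every head-to-head and is the Condorcet loser.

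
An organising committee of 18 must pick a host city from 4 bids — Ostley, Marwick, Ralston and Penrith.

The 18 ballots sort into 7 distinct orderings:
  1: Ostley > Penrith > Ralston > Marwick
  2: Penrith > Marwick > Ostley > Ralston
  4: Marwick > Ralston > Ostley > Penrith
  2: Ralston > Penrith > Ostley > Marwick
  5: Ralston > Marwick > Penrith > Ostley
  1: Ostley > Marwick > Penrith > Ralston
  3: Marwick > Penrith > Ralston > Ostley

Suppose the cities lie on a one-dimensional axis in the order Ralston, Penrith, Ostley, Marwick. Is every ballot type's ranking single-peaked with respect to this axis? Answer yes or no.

no

Axis positions: Ralston=1, Penrith=2, Ostley=3, Marwick=4.
Ballot type 1 (peak Ostley at position 3): ranking walks positions 3-2-1-4, expanding outward from the peak — single-peaked.
Ballot type 2: ranking walks positions 2-4-3-1; Marwick is ranked above Ostley even though Ostley lies between Marwick and the peak Penrith on the axis — preferences dip and rise again. Not single-peaked.
Ballot type 3: ranking walks positions 4-1-3-2; Ralston is ranked above Ostley even though Ostley lies between Ralston and the peak Marwick on the axis — preferences dip and rise again. Not single-peaked.
Ballot type 4 (peak Ralston at position 1): ranking walks positions 1-2-3-4, expanding outward from the peak — single-peaked.
Ballot type 5: ranking walks positions 1-4-2-3; Marwick is ranked above Penrith even though Penrith lies between Marwick and the peak Ralston on the axis — preferences dip and rise again. Not single-peaked.
Ballot type 6 (peak Ostley at position 3): ranking walks positions 3-4-2-1, expanding outward from the peak — single-peaked.
Ballot type 7: ranking walks positions 4-2-1-3; Penrith is ranked above Ostley even though Ostley lies between Penrith and the peak Marwick on the axis — preferences dip and rise again. Not single-peaked.
Ballot type 2 violates single-peakedness, so the profile is not single-peaked on this axis.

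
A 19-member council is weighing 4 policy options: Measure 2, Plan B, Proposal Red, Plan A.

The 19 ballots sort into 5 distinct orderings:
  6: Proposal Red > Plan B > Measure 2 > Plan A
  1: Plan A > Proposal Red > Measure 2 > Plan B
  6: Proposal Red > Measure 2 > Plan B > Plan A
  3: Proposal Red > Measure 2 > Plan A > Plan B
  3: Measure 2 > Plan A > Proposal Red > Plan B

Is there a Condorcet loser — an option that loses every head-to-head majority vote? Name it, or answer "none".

Head-to-head results (19 council members):
Measure 2 vs Plan B: Measure 2 wins 13–6.
Measure 2 vs Proposal Red: Proposal Red, 16–3.
Measure 2 vs Plan A: Measure 2 wins 18–1.
Plan B vs Proposal Red: Plan B preferred on 0 ballots; Proposal Red wins 19–0.
Plan B vs Plan A: Plan B is ranked higher on 6+6 = 12 ballots, Plan A on 7. Plan B wins 12–7.
Proposal Red vs Plan A: 6+6+3 = 15 for Proposal Red, 4 for Plan A — Proposal Red by 15–4.
Only Plan A has no wins; Plan A is the Condorcet loser.

Plan A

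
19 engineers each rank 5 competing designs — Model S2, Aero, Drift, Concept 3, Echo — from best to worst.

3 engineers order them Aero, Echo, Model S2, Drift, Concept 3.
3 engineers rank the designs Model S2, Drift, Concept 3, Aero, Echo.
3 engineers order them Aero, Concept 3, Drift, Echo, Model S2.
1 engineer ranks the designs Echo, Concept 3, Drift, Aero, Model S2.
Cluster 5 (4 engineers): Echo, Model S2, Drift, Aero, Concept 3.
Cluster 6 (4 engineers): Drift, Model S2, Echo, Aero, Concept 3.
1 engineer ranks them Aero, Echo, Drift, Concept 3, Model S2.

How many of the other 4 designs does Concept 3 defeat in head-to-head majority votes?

0

Concept 3 against each rival (19 engineers):
Concept 3 vs Model S2: Concept 3 preferred on 3+1+1 = 5 ballots; Model S2 wins 14–5.
Concept 3 vs Aero: Concept 3 is ranked higher on 3+1 = 4 ballots, Aero on 15. Aero wins 15–4.
Concept 3 vs Drift: 4 to 15, Drift.
Concept 3 vs Echo: 3+3 = 6 for Concept 3, 13 for Echo — Echo by 13–6.
Concept 3 beats no one; loses to Model S2, Aero, Drift, Echo — 0 pairwise wins.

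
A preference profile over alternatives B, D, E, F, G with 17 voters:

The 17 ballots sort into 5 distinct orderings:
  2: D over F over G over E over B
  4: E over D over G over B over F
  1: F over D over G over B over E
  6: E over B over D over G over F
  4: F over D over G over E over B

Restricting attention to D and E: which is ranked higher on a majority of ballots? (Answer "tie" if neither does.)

Ballots ranking D above E: 2 + 1 + 4 = 7.
Ballots ranking E above D: 17 − 7 = 10.
E wins the head-to-head 10–7.

E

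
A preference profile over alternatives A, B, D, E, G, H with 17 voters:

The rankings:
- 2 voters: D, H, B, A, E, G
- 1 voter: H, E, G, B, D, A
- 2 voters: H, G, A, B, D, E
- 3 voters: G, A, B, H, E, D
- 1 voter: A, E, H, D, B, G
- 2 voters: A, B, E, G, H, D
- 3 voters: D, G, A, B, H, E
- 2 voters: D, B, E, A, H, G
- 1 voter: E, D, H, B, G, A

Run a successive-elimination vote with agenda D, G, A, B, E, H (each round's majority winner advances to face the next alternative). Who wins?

H

Round 1: D vs G — 9–8, D advances.
Round 2: D vs A — 9–8, D advances.
Round 3: D vs B — 9–8, D advances.
Round 4: D vs E — 9–8, D advances.
Round 5: D vs H — 8–9, H advances.
H survives the agenda.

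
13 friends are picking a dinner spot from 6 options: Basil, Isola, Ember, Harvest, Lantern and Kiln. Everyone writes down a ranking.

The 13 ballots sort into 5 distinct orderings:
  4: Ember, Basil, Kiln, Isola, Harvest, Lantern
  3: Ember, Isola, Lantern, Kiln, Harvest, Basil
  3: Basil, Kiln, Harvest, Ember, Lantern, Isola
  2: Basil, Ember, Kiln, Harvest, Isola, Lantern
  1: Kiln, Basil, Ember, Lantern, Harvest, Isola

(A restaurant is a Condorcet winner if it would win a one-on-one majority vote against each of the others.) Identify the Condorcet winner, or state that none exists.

Head-to-head results (13 friends):
Basil vs Isola: Basil preferred on 4+3+2+1 = 10 ballots; Basil wins 10–3.
Basil vs Ember: Basil preferred on 3+2+1 = 6 ballots; Ember wins 7–6.
Basil vs Harvest: Basil is ranked higher on 4+3+2+1 = 10 ballots, Harvest on 3. Basil wins 10–3.
Basil vs Lantern: Basil is ranked higher on 4+3+2+1 = 10 ballots, Lantern on 3. Basil wins 10–3.
Basil vs Kiln: Basil preferred on 4+3+2 = 9 ballots; Basil wins 9–4.
Isola vs Ember: 0 to 13, Ember.
Isola vs Harvest: 4+3 = 7 for Isola, 6 for Harvest — Isola by 7–6.
Isola vs Lantern: 4+3+2 = 9 for Isola, 4 for Lantern — Isola by 9–4.
Isola vs Kiln: Isola preferred on 3 ballots; Kiln wins 10–3.
Ember vs Harvest: 4+3+2+1 = 10 for Ember, 3 for Harvest — Ember by 10–3.
Ember vs Lantern: 13 to 0, Ember.
Ember vs Kiln: Ember is ranked higher on 4+3+2 = 9 ballots, Kiln on 4. Ember wins 9–4.
Harvest vs Lantern: Harvest preferred on 4+3+2 = 9 ballots; Harvest wins 9–4.
Harvest vs Kiln: Harvest is ranked higher on 0 ballots, Kiln on 13. Kiln wins 13–0.
Lantern vs Kiln: 3 for Lantern, 10 for Kiln — Kiln by 10–3.
Ember defeats every rival head-to-head and is the Condorcet winner.

Ember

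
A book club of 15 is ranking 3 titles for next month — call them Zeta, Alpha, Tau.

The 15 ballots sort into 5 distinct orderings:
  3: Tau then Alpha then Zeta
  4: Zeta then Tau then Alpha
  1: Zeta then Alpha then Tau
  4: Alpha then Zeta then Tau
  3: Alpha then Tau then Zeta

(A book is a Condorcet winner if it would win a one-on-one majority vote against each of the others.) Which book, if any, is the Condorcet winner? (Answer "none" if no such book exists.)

Pairwise majorities:
Zeta vs Alpha: 5 to 10, Alpha.
Zeta vs Tau: 9 to 6, Zeta.
Alpha vs Tau: Alpha preferred on 1+4+3 = 8 ballots; Alpha wins 8–7.
Alpha defeats every rival head-to-head and is the Condorcet winner.

Alpha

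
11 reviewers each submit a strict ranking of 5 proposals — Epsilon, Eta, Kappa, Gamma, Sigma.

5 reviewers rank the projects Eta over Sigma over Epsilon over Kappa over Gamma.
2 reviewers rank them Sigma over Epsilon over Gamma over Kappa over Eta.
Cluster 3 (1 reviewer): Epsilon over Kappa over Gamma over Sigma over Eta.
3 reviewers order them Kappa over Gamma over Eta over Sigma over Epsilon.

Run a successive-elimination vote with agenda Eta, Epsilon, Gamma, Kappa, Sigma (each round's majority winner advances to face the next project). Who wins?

Round 1: Eta vs Epsilon — 8–3, Eta advances.
Round 2: Eta vs Gamma — 5–6, Gamma advances.
Round 3: Gamma vs Kappa — 2–9, Kappa advances.
Round 4: Kappa vs Sigma — 4–7, Sigma advances.
Sigma survives the agenda.

Sigma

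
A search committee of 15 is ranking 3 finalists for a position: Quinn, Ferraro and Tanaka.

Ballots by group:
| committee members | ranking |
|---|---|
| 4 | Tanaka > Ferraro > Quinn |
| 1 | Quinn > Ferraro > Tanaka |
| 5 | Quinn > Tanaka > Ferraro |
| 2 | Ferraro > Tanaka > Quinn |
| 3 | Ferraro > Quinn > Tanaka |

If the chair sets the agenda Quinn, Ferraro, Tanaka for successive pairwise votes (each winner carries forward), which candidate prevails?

Round 1: Quinn vs Ferraro — 6–9, Ferraro advances.
Round 2: Ferraro vs Tanaka — 6–9, Tanaka advances.
Tanaka survives the agenda.

Tanaka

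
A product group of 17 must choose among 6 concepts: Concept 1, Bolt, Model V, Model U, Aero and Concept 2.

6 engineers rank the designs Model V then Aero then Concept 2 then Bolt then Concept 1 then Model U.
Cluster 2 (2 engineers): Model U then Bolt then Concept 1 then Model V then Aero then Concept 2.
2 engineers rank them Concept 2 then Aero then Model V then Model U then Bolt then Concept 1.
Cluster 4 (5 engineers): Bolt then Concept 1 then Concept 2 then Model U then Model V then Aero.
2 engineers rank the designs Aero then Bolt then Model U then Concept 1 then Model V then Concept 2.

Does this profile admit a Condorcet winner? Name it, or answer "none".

Check each pair by majority over 17 ballots:
Concept 1–Bolt: Bolt 17–0.
Concept 1 vs Model V: Concept 1, 9–8.
Concept 1 vs Model U: Concept 1, 11–6.
Concept 1 vs Aero: Aero wins 10–7.
Concept 1–Concept 2: Concept 1 9–8.
Bolt–Model V: Bolt 9–8.
Bolt vs Model U: Bolt, 13–4.
Bolt–Aero: Aero 10–7.
Bolt–Concept 2: Bolt 9–8.
Model V vs Model U: Model U wins 9–8.
Model V–Aero: Model V 13–4.
Model V vs Concept 2: Model V wins 10–7.
Model U vs Aero: Aero wins 10–7.
Model U vs Concept 2: Concept 2 wins 13–4.
Aero vs Concept 2: Aero, 10–7.
Each design drops at least one matchup (Concept 1 loses to Bolt; Bolt loses to Aero; Model V loses to Concept 1; Model U loses to Concept 1; Aero loses to Model V; Concept 2 loses to Concept 1); the cycle Concept 1 > Model V > Aero > Concept 1 rules out a Condorcet winner.

none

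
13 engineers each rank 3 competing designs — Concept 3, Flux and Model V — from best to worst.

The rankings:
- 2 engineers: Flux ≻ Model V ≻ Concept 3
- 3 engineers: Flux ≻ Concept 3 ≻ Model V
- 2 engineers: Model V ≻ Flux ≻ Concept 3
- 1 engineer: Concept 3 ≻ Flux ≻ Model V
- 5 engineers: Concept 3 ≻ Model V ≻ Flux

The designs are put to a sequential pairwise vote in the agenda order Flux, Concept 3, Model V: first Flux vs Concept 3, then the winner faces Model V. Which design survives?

Model V

Round 1: Flux vs Concept 3 — 7–6, Flux advances.
Round 2: Flux vs Model V — 6–7, Model V advances.
Model V survives the agenda.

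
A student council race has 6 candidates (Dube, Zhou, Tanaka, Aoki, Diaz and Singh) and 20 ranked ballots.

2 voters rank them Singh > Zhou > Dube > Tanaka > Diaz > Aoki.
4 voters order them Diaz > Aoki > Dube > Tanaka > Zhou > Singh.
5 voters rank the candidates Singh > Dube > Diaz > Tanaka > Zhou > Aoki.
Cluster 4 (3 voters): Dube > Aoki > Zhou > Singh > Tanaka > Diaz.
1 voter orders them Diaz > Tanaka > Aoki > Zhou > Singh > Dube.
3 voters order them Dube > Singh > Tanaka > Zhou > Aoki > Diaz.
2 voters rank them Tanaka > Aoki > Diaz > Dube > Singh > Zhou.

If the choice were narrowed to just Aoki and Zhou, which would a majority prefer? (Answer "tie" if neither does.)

tie

Ballots ranking Aoki above Zhou: 4 + 3 + 1 + 2 = 10.
Ballots ranking Zhou above Aoki: 20 − 10 = 10.
10–10: the pair ties.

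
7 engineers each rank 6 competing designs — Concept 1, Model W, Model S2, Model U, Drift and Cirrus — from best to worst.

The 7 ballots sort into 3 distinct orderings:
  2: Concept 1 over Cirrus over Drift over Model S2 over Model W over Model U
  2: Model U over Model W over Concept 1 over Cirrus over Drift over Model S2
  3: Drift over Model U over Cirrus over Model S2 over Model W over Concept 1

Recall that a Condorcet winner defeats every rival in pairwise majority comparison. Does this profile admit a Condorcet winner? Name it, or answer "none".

Pairwise majorities:
Concept 1 vs Model W: 2 to 5, Model W.
Concept 1 vs Model S2: Concept 1 preferred on 2+2 = 4 ballots; Concept 1 wins 4–3.
Concept 1 vs Model U: Concept 1 is ranked higher on 2 ballots, Model U on 5. Model U wins 5–2.
Concept 1 vs Drift: Concept 1 preferred on 2+2 = 4 ballots; Concept 1 wins 4–3.
Concept 1 vs Cirrus: Concept 1 is ranked higher on 2+2 = 4 ballots, Cirrus on 3. Concept 1 wins 4–3.
Model W vs Model S2: 2 to 5, Model S2.
Model W vs Model U: 2 to 5, Model U.
Model W vs Drift: 2 to 5, Drift.
Model W vs Cirrus: Model W preferred on 2 ballots; Cirrus wins 5–2.
Model S2 vs Model U: 2 to 5, Model U.
Model S2 vs Drift: Model S2 is ranked higher on 0 ballots, Drift on 7. Drift wins 7–0.
Model S2 vs Cirrus: Model S2 is ranked higher on 0 ballots, Cirrus on 7. Cirrus wins 7–0.
Model U vs Drift: Model U is ranked higher on 2 ballots, Drift on 5. Drift wins 5–2.
Model U vs Cirrus: Model U preferred on 2+3 = 5 ballots; Model U wins 5–2.
Drift vs Cirrus: 3 for Drift, 4 for Cirrus — Cirrus by 4–3.
Each design drops at least one matchup (Concept 1 loses to Model W; Model W loses to Model S2; Model S2 loses to Concept 1; Model U loses to Drift; Drift loses to Concept 1; Cirrus loses to Concept 1); the cycle Concept 1 → Model S2 → Model W → Concept 1 rules out a Condorcet winner.

none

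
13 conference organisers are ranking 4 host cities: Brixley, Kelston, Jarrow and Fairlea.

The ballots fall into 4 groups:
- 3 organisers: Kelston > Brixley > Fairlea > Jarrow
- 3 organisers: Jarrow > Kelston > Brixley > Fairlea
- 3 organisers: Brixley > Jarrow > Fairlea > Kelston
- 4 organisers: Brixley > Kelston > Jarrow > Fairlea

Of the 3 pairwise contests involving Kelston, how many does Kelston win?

Kelston against each rival (13 organisers):
Kelston vs Brixley: 6 to 7, Brixley.
Kelston vs Jarrow: 3+4 = 7 for Kelston, 6 for Jarrow — Kelston by 7–6.
Kelston vs Fairlea: Kelston, 10–3.
Kelston beats Jarrow, Fairlea; loses to Brixley — 2 pairwise wins.

2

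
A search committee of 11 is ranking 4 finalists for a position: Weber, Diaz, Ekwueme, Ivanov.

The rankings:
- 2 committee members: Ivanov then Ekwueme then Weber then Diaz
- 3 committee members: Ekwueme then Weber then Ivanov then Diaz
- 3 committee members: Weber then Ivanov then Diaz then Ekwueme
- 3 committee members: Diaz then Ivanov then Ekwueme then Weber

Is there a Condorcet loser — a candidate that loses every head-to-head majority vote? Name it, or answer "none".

Pairwise majorities:
Weber vs Diaz: Weber, 8–3.
Weber vs Ekwueme: Weber is ranked higher on 3 ballots, Ekwueme on 8. Ekwueme wins 8–3.
Weber vs Ivanov: 3+3 = 6 for Weber, 5 for Ivanov — Weber by 6–5.
Diaz vs Ekwueme: 6 to 5, Diaz.
Diaz–Ivanov: Ivanov 8–3.
Ekwueme vs Ivanov: Ekwueme preferred on 3 ballots; Ivanov wins 8–3.
Every candidate wins at least one matchup (Weber beats Diaz; Diaz beats Ekwueme; Ekwueme beats Weber; Ivanov beats Diaz), so there is no Condorcet loser.

none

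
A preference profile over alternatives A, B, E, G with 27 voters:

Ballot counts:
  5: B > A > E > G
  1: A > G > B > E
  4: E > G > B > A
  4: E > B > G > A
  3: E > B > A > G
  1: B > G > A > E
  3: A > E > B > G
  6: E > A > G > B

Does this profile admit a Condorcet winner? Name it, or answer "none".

E

Pairwise majorities:
A vs B: A preferred on 1+3+6 = 10 ballots; B wins 17–10.
A vs E: A preferred on 5+1+1+3 = 10 ballots; E wins 17–10.
A vs G: A is ranked higher on 5+1+3+3+6 = 18 ballots, G on 9. A wins 18–9.
B vs E: 7 to 20, E.
B vs G: B preferred on 5+4+3+1+3 = 16 ballots; B wins 16–11.
E vs G: 25 to 2, E.
Only E has no losses; E is the Condorcet winner.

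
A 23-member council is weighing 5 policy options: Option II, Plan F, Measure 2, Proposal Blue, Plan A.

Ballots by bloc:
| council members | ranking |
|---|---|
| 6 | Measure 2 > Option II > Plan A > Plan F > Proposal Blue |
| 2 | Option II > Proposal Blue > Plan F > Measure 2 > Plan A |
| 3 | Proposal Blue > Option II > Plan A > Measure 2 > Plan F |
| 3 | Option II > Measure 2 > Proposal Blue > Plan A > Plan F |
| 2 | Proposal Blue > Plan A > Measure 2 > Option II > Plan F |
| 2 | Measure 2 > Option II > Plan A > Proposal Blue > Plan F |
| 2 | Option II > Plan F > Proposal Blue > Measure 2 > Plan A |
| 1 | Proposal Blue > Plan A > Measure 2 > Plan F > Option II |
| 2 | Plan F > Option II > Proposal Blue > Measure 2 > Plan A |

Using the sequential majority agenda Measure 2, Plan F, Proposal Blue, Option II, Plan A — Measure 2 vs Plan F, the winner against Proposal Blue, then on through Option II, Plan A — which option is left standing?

Option II

Round 1: Measure 2 vs Plan F — 17–6, Measure 2 advances.
Round 2: Measure 2 vs Proposal Blue — 11–12, Proposal Blue advances.
Round 3: Proposal Blue vs Option II — 6–17, Option II advances.
Round 4: Option II vs Plan A — 20–3, Option II advances.
Option II survives the agenda.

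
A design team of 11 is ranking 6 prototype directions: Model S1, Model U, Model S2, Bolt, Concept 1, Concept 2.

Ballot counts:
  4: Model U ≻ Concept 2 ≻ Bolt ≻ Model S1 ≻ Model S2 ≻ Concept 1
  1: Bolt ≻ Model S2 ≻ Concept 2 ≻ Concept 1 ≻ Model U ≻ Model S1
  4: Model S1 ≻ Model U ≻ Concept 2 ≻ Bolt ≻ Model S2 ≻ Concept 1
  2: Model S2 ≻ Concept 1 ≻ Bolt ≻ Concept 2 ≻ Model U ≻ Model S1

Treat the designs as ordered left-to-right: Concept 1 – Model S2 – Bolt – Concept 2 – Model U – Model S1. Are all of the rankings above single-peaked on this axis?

Axis positions: Concept 1=1, Model S2=2, Bolt=3, Concept 2=4, Model U=5, Model S1=6.
Ballot type 1 (peak Model U at position 5): ranking walks positions 5-4-3-6-2-1, expanding outward from the peak — single-peaked.
Ballot type 2 (peak Bolt at position 3): ranking walks positions 3-2-4-1-5-6, expanding outward from the peak — single-peaked.
Ballot type 3 (peak Model S1 at position 6): ranking walks positions 6-5-4-3-2-1, expanding outward from the peak — single-peaked.
Ballot type 4 (peak Model S2 at position 2): ranking walks positions 2-1-3-4-5-6, expanding outward from the peak — single-peaked.
Every ranking is single-peaked on this axis.

yes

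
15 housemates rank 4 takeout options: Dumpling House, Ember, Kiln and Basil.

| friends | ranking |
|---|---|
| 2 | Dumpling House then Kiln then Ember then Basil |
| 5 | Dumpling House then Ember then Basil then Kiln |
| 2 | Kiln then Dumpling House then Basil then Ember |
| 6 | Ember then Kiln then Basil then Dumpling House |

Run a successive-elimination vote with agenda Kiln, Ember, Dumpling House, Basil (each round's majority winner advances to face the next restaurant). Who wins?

Dumpling House

Round 1: Kiln vs Ember — 4–11, Ember advances.
Round 2: Ember vs Dumpling House — 6–9, Dumpling House advances.
Round 3: Dumpling House vs Basil — 9–6, Dumpling House advances.
Dumpling House survives the agenda.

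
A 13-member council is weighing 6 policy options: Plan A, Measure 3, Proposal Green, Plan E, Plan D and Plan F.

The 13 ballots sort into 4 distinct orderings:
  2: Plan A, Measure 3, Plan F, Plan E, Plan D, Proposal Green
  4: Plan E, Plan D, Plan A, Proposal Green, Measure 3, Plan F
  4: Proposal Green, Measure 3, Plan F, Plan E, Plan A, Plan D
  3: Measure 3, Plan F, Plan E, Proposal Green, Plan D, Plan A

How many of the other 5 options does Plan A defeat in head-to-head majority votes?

Plan A against each rival (13 council members):
Plan A vs Measure 3: Measure 3 wins 7–6.
Plan A vs Proposal Green: 2+4 = 6 for Plan A, 7 for Proposal Green — Proposal Green by 7–6.
Plan A vs Plan E: Plan E, 11–2.
Plan A vs Plan D: Plan D wins 7–6.
Plan A vs Plan F: Plan F wins 7–6.
Plan A beats no one; loses to Measure 3, Proposal Green, Plan E, Plan D, Plan F — 0 pairwise wins.

0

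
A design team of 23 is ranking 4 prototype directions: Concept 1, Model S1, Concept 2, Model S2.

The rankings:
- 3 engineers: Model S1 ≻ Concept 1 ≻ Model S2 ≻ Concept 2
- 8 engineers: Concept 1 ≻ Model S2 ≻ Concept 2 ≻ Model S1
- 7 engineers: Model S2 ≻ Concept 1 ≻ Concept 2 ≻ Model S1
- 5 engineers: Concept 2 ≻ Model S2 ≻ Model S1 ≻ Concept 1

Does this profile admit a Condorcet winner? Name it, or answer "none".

Model S2

Pairwise majorities:
Concept 1 vs Model S1: 8+7 = 15 for Concept 1, 8 for Model S1 — Concept 1 by 15–8.
Concept 1 vs Concept 2: Concept 1 is ranked higher on 3+8+7 = 18 ballots, Concept 2 on 5. Concept 1 wins 18–5.
Concept 1 vs Model S2: Concept 1 is ranked higher on 3+8 = 11 ballots, Model S2 on 12. Model S2 wins 12–11.
Model S1 vs Concept 2: Model S1 is ranked higher on 3 ballots, Concept 2 on 20. Concept 2 wins 20–3.
Model S1 vs Model S2: 3 to 20, Model S2.
Concept 2 vs Model S2: Concept 2 is ranked higher on 5 ballots, Model S2 on 18. Model S2 wins 18–5.
Model S2 wins every pairwise contest, so Model S2 is the Condorcet winner.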